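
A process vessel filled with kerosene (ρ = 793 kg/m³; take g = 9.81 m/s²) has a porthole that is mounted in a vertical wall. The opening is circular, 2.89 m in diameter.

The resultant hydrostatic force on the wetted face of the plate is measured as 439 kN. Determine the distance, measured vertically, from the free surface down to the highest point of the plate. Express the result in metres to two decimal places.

d_top ≈ 7.16 m

γ = ρg = 793 × 9.81 / 1000 = 7.77933 kN/m³.
A = π(1.445)² = 6.55972 m².
From F = γ·h_c·A, the centroid depth is h_c = 439/(7.77933 × 6.55972) = 8.60274 m.
The centroid is at the centre, 1.445 m below the top of the plate, so the highest point sits at h_top = 8.60274 − 1.445 = 7.15774 m below the surface.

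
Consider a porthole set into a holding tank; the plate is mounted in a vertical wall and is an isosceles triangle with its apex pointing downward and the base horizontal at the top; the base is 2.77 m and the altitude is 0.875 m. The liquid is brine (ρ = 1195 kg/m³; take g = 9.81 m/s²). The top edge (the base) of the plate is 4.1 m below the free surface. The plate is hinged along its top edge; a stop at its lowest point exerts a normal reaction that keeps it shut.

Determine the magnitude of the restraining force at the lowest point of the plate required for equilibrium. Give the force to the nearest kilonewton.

γ = ρg = 1195 × 9.81 / 1000 = 11.72295 kN/m³.
With the apex down, the centroid sits h/3 = 0.875/3 = 0.291667 m below the base (the top edge), so the centroid depth is h_c = 4.1 + 0.291667 = 4.39167 m.
A = ½ × 2.77 × 0.875 = 1.21188 m².
Resultant F = γ·h_c·A = 11.72295 × 4.39167 × 1.21188 = 62.3916 kN.
I_c = b·h³/36 = 2.77 × 0.875³/36 = 0.0515468 m⁴.
Centre of pressure: y_p = y_c + I_c/(y_c·A) = 4.39167 + 0.0515468/(4.39167 × 1.21188) = 4.39167 + 0.00968528 = 4.40136 m along the plane.
The resultant acts 0.291667 + 0.00968528 = 0.301352 m (along the plate) below the hinge at the top edge, so the moment about the hinge is M = F × 0.301352 = 62.3916 × 0.301352 = 18.8018 kN·m.
A normal force at the bottom, 0.875 m from the hinge, must supply this moment: P = 18.8018/0.875 = 21.4878 kN.

P ≈ 21 kN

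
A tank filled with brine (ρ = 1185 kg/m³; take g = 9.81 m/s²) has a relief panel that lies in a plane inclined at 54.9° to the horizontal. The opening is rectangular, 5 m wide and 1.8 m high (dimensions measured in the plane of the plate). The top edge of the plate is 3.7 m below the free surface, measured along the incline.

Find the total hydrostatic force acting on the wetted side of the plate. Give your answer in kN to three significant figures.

γ = ρg = 1185 × 9.81 / 1000 = 11.62485 kN/m³.
Let θ = 54.9° be the plate's angle to the horizontal; measure y along the incline from where the plane meets the free surface. Vertical depth h = y·sinθ with sinθ = 0.818150.
The centroid lies 1.8/2 = 0.9 m below the top edge, so y_c = 3.7 + 0.9 = 4.6 m and h_c = 4.6 × 0.818150 = 3.76349 m.
A = 5 × 1.8 = 9 m².
Resultant F = γ·h_c·A = 11.62485 × 3.76349 × 9 = 393.75 kN.

F ≈ 394 kN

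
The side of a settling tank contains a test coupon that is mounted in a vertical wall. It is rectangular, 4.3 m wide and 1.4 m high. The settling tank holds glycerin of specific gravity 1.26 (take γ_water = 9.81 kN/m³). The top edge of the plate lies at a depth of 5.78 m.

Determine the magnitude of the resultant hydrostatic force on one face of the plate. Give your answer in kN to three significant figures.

γ = 1.26 × 9.81 = 12.3606 kN/m³.
The centroid lies 1.4/2 = 0.7 m below the top edge, so the centroid depth is h_c = 5.78 + 0.7 = 6.48 m.
A = 4.3 × 1.4 = 6.02 m².
Resultant F = γ·h_c·A = 12.3606 × 6.48 × 6.02 = 482.182 kN.

F ≈ 482 kN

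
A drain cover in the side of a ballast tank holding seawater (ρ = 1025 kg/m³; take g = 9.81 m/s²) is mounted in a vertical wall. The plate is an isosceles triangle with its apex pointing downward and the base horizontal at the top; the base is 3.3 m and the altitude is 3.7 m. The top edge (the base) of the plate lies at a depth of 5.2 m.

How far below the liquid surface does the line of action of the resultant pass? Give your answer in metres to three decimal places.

γ = ρg = 1025 × 9.81 / 1000 = 10.05525 kN/m³.
With the apex down, the centroid sits h/3 = 3.7/3 = 1.23333 m below the base (the top edge), so the centroid depth is h_c = 5.2 + 1.23333 = 6.43333 m.
A = ½ × 3.3 × 3.7 = 6.105 m².
Resultant F = γ·h_c·A = 10.05525 × 6.43333 × 6.105 = 394.925 kN.
I_c = b·h³/36 = 3.3 × 3.7³/36 = 4.64319 m⁴.
Centre of pressure: y_p = y_c + I_c/(y_c·A) = 6.43333 + 4.64319/(6.43333 × 6.105) = 6.43333 + 0.118221 = 6.55155 m along the plane.

h_p = 6.552 m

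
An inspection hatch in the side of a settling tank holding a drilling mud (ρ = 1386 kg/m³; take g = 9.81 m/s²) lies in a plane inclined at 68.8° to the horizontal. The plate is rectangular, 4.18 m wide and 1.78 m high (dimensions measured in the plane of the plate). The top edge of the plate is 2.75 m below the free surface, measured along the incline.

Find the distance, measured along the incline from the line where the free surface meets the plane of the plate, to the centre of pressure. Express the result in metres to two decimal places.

y_p = 3.71 m

γ = ρg = 1386 × 9.81 / 1000 = 13.59666 kN/m³.
Let θ = 68.8° be the plate's angle to the horizontal; measure y along the incline from where the plane meets the free surface. Vertical depth h = y·sinθ with sinθ = 0.932324.
The centroid lies 1.78/2 = 0.89 m below the top edge, so y_c = 2.75 + 0.89 = 3.64 m and h_c = 3.64 × 0.932324 = 3.39366 m.
A = 4.18 × 1.78 = 7.4404 m².
Resultant F = γ·h_c·A = 13.59666 × 3.39366 × 7.4404 = 343.318 kN.
I_c = b·h³/12 = 4.18 × 1.78³/12 = 1.96451 m⁴.
Centre of pressure: y_p = y_c + I_c/(y_c·A) = 3.64 + 1.96451/(3.64 × 7.4404) = 3.64 + 0.0725365 = 3.71254 m along the plane.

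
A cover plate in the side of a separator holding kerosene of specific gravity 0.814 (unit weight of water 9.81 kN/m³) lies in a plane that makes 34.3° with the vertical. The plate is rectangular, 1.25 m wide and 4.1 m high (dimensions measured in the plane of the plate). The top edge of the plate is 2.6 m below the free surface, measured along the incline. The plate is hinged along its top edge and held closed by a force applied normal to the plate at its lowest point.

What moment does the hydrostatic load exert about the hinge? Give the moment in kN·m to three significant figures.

γ = 0.814 × 9.81 = 7.98534 kN/m³.
The plate makes 34.3° with the vertical, i.e. θ = 90° − 34.3° = 55.7° to the horizontal. Measuring y along the incline from the free-surface line, vertical depth h = y·sinθ with sinθ = 0.826098.
The centroid lies 4.1/2 = 2.05 m below the top edge, so y_c = 2.6 + 2.05 = 4.65 m and h_c = 4.65 × 0.826098 = 3.84136 m.
A = 1.25 × 4.1 = 5.125 m².
Resultant F = γ·h_c·A = 7.98534 × 3.84136 × 5.125 = 157.207 kN.
I_c = b·h³/12 = 1.25 × 4.1³/12 = 7.17927 m⁴.
Centre of pressure: y_p = y_c + I_c/(y_c·A) = 4.65 + 7.17927/(4.65 × 5.125) = 4.65 + 0.301254 = 4.95125 m along the plane.
The resultant acts 2.05 + 0.301254 = 2.35125 m (along the plate) below the hinge at the top edge, so the moment about the hinge is M = F × 2.35125 = 157.207 × 2.35125 = 369.633 kN·m.

M ≈ 370 kN·m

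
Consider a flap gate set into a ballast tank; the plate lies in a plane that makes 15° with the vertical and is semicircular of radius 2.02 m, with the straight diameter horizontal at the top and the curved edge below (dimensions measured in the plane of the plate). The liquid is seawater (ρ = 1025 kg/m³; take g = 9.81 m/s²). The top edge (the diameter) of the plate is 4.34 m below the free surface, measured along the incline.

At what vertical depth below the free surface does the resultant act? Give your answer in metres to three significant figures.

h_p = 5.07 m

γ = ρg = 1025 × 9.81 / 1000 = 10.05525 kN/m³.
The plate makes 15° with the vertical, i.e. θ = 90° − 15° = 75° to the horizontal. Measuring y along the incline from the free-surface line, vertical depth h = y·sinθ with sinθ = 0.965926.
The centroid of a semicircle lies 4r/(3π) = 0.857315 m from the diameter, here below the top edge, so y_c = 4.34 + 0.857315 = 5.19731 m and h_c = 5.19731 × 0.965926 = 5.02022 m.
A = πr²/2 = π × 2.02²/2 = 6.40948 m².
Resultant F = γ·h_c·A = 10.05525 × 5.02022 × 6.40948 = 323.548 kN.
I_c = (π/8 − 8/(9π))·r⁴ = 0.109757 × 2.02⁴ = 1.82742 m⁴.
Centre of pressure: y_p = y_c + I_c/(y_c·A) = 5.19731 + 1.82742/(5.19731 × 6.40948) = 5.19731 + 0.0548576 = 5.25217 m along the plane.
Vertically, h_p = y_p·sinθ = 5.25217 × 0.965926 = 5.07321 m.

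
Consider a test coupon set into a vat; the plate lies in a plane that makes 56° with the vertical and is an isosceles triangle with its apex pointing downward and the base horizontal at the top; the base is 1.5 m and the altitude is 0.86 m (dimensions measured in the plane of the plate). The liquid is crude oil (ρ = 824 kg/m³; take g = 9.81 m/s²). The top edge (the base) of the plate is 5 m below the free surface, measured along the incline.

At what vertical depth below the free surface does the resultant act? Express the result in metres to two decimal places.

h_p = 2.96 m

γ = ρg = 824 × 9.81 / 1000 = 8.08344 kN/m³.
The plate makes 56° with the vertical, i.e. θ = 90° − 56° = 34° to the horizontal. Measuring y along the incline from the free-surface line, vertical depth h = y·sinθ with sinθ = 0.559193.
With the apex down, the centroid sits h/3 = 0.86/3 = 0.286667 m below the base (the top edge), so y_c = 5 + 0.286667 = 5.28667 m and h_c = 5.28667 × 0.559193 = 2.95627 m.
A = ½ × 1.5 × 0.86 = 0.645 m².
Resultant F = γ·h_c·A = 8.08344 × 2.95627 × 0.645 = 15.4135 kN.
I_c = b·h³/36 = 1.5 × 0.86³/36 = 0.0265023 m⁴.
Centre of pressure: y_p = y_c + I_c/(y_c·A) = 5.28667 + 0.0265023/(5.28667 × 0.645) = 5.28667 + 0.00777216 = 5.29444 m along the plane.
Vertically, h_p = y_p·sinθ = 5.29444 × 0.559193 = 2.96061 m.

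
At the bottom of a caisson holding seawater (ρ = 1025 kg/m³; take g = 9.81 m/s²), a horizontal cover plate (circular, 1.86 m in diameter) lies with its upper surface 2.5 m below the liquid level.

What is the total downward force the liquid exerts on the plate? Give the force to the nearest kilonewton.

F ≈ 68 kN

γ = ρg = 1025 × 9.81 / 1000 = 10.05525 kN/m³.
The plate is horizontal, so pressure is uniform at p = γ·h = 10.05525 × 2.5 = 25.1381 kN/m².
A = π(0.93)² = 2.71716 m².
F = p·A = 25.1381 × 2.71716 = 68.3042 kN.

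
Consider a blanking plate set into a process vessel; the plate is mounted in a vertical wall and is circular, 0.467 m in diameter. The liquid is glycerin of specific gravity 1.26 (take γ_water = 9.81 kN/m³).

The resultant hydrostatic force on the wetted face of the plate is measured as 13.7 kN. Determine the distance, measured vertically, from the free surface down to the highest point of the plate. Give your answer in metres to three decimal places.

γ = 1.26 × 9.81 = 12.3606 kN/m³.
A = π(0.2335)² = 0.171287 m².
From F = γ·h_c·A, the centroid depth is h_c = 13.7/(12.3606 × 0.171287) = 6.47078 m.
The centroid is at the centre, 0.2335 m below the top of the plate, so the highest point sits at h_top = 6.47078 − 0.2335 = 6.23728 m below the surface.

d_top ≈ 6.237 m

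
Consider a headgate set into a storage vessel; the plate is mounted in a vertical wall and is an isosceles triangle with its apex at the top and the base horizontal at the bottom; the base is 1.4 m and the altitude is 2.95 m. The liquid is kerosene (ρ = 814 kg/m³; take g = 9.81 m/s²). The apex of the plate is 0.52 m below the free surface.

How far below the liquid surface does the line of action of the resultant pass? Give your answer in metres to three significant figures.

γ = ρg = 814 × 9.81 / 1000 = 7.98534 kN/m³.
With the apex up, the centroid sits 2h/3 = 2 × 2.95/3 = 1.96667 m below the apex, so the centroid depth is h_c = 0.52 + 1.96667 = 2.48667 m.
A = ½ × 1.4 × 2.95 = 2.065 m².
Resultant F = γ·h_c·A = 7.98534 × 2.48667 × 2.065 = 41.0045 kN.
I_c = b·h³/36 = 1.4 × 2.95³/36 = 0.99837 m⁴.
Centre of pressure: y_p = y_c + I_c/(y_c·A) = 2.48667 + 0.99837/(2.48667 × 2.065) = 2.48667 + 0.194426 = 2.6811 m along the plane.

h_p = 2.68 m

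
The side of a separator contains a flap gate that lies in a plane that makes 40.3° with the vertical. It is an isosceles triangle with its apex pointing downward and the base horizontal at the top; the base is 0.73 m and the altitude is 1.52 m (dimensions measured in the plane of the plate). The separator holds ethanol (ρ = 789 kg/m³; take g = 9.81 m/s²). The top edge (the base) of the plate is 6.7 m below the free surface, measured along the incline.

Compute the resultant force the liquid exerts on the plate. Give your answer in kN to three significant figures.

γ = ρg = 789 × 9.81 / 1000 = 7.74009 kN/m³.
The plate makes 40.3° with the vertical, i.e. θ = 90° − 40.3° = 49.7° to the horizontal. Measuring y along the incline from the free-surface line, vertical depth h = y·sinθ with sinθ = 0.762668.
With the apex down, the centroid sits h/3 = 1.52/3 = 0.506667 m below the base (the top edge), so y_c = 6.7 + 0.506667 = 7.20667 m and h_c = 7.20667 × 0.762668 = 5.4963 m.
A = ½ × 0.73 × 1.52 = 0.5548 m².
Resultant F = γ·h_c·A = 7.74009 × 5.4963 × 0.5548 = 23.6022 kN.

F ≈ 23.6 kN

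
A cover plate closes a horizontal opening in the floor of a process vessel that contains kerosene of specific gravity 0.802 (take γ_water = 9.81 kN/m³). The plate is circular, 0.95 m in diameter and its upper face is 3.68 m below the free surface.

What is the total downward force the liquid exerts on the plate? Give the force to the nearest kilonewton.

γ = 0.802 × 9.81 = 7.86762 kN/m³.
The plate is horizontal, so pressure is uniform at p = γ·h = 7.86762 × 3.68 = 28.9528 kN/m².
A = π(0.475)² = 0.708822 m².
F = p·A = 28.9528 × 0.708822 = 20.5224 kN.

F ≈ 21 kN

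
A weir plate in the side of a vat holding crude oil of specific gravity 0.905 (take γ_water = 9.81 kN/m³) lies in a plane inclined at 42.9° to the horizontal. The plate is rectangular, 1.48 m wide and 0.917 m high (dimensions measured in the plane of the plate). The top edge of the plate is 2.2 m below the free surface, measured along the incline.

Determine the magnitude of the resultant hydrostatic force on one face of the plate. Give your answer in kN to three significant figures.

F ≈ 21.8 kN

γ = 0.905 × 9.81 = 8.87805 kN/m³.
Let θ = 42.9° be the plate's angle to the horizontal; measure y along the incline from where the plane meets the free surface. Vertical depth h = y·sinθ with sinθ = 0.680721.
The centroid lies 0.917/2 = 0.4585 m below the top edge, so y_c = 2.2 + 0.4585 = 2.6585 m and h_c = 2.6585 × 0.680721 = 1.8097 m.
A = 1.48 × 0.917 = 1.35716 m².
Resultant F = γ·h_c·A = 8.87805 × 1.8097 × 1.35716 = 21.805 kN.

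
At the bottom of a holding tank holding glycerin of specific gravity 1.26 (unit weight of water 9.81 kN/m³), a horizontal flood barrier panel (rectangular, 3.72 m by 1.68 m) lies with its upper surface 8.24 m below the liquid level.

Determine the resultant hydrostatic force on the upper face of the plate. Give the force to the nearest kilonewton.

γ = 1.26 × 9.81 = 12.3606 kN/m³.
The plate is horizontal, so pressure is uniform at p = γ·h = 12.3606 × 8.24 = 101.851 kN/m².
A = 3.72 × 1.68 = 6.2496 m².
F = p·A = 101.851 × 6.2496 = 636.528 kN.

F ≈ 637 kN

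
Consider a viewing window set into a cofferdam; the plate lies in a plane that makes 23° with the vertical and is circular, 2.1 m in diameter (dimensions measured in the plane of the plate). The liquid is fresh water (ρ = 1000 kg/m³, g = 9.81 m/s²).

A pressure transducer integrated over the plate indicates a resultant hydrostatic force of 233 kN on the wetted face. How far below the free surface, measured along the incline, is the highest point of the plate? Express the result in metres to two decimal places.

y_top ≈ 6.40 m

γ = ρg = 1000 × 9.81 = 9810 N/m³ = 9.81 kN/m³.
A = π(1.05)² = 3.46361 m².
From F = γ·h_c·A, the centroid depth is h_c = 233/(9.81 × 3.46361) = 6.85738 m.
The plate makes 23° with the vertical, i.e. θ = 90° − 23° = 67° to the horizontal. Measuring y along the incline from the free-surface line, vertical depth h = y·sinθ with sinθ = 0.920505.
Along the incline, y_c = h_c/sinθ = 6.85738/0.920505 = 7.44958 m.
The centroid is at the centre, 1.05 m below the top of the plate, so the highest point sits at y_top = 7.44958 − 1.05 = 6.39958 m along the incline.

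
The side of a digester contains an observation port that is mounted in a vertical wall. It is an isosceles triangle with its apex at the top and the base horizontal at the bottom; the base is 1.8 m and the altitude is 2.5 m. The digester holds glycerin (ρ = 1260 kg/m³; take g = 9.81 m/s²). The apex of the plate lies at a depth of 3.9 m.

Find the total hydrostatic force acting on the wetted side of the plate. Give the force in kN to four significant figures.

γ = ρg = 1260 × 9.81 / 1000 = 12.3606 kN/m³.
With the apex up, the centroid sits 2h/3 = 2 × 2.5/3 = 1.66667 m below the apex, so the centroid depth is h_c = 3.9 + 1.66667 = 5.56667 m.
A = ½ × 1.8 × 2.5 = 2.25 m².
Resultant F = γ·h_c·A = 12.3606 × 5.56667 × 2.25 = 154.817 kN.

F ≈ 154.8 kN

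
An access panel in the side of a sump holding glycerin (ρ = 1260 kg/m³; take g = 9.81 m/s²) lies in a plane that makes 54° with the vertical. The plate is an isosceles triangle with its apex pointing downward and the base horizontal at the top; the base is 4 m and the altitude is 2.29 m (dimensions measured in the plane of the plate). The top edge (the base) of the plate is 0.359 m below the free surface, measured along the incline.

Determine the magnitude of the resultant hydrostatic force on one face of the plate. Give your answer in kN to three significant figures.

γ = ρg = 1260 × 9.81 / 1000 = 12.3606 kN/m³.
The plate makes 54° with the vertical, i.e. θ = 90° − 54° = 36° to the horizontal. Measuring y along the incline from the free-surface line, vertical depth h = y·sinθ with sinθ = 0.587785.
With the apex down, the centroid sits h/3 = 2.29/3 = 0.763333 m below the base (the top edge), so y_c = 0.359 + 0.763333 = 1.12233 m and h_c = 1.12233 × 0.587785 = 0.659689 m.
A = ½ × 4 × 2.29 = 4.58 m².
Resultant F = γ·h_c·A = 12.3606 × 0.659689 × 4.58 = 37.346 kN.

F ≈ 37.3 kN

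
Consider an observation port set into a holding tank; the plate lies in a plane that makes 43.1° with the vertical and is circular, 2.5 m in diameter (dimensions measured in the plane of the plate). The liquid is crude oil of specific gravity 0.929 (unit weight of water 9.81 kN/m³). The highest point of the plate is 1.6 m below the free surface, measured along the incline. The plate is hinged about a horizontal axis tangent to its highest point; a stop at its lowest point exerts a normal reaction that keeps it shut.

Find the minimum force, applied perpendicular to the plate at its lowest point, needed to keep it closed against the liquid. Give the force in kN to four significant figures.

P ≈ 51.65 kN

γ = 0.929 × 9.81 = 9.11349 kN/m³.
The plate makes 43.1° with the vertical, i.e. θ = 90° − 43.1° = 46.9° to the horizontal. Measuring y along the incline from the free-surface line, vertical depth h = y·sinθ with sinθ = 0.730162.
The centroid is at the centre, 1.25 m below the top of the plate, so y_c = 1.6 + 1.25 = 2.85 m and h_c = 2.85 × 0.730162 = 2.08096 m.
A = π(1.25)² = 4.90874 m².
Resultant F = γ·h_c·A = 9.11349 × 2.08096 × 4.90874 = 93.0933 kN.
I_c = πr⁴/4 = π × 1.25⁴/4 = 1.91748 m⁴.
Centre of pressure: y_p = y_c + I_c/(y_c·A) = 2.85 + 1.91748/(2.85 × 4.90874) = 2.85 + 0.137062 = 2.98706 m along the plane.
The resultant acts 1.25 + 0.137062 = 1.38706 m (along the plate) below the hinge at the top edge, so the moment about the hinge is M = F × 1.38706 = 93.0933 × 1.38706 = 129.126 kN·m.
A normal force at the bottom, 2.5 m from the hinge, must supply this moment: P = 129.126/2.5 = 51.6504 kN.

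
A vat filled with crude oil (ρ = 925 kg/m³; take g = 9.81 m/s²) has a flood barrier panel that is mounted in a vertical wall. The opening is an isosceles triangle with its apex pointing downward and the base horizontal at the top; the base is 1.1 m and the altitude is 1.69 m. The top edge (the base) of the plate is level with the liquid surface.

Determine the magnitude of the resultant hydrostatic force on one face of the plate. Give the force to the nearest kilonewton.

γ = ρg = 925 × 9.81 / 1000 = 9.07425 kN/m³.
With the apex down, the centroid sits h/3 = 1.69/3 = 0.563333 m below the base (the top edge), so the centroid depth is h_c = 0.563333 m.
A = ½ × 1.1 × 1.69 = 0.9295 m².
Resultant F = γ·h_c·A = 9.07425 × 0.563333 × 0.9295 = 4.75144 kN.

F ≈ 5 kN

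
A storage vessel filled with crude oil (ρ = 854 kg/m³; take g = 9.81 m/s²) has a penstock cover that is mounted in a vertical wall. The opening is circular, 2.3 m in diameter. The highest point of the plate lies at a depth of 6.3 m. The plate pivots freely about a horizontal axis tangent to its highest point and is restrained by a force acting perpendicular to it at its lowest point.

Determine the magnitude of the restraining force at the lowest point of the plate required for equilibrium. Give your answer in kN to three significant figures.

P ≈ 135 kN

γ = ρg = 854 × 9.81 / 1000 = 8.37774 kN/m³.
The centroid is at the centre, 1.15 m below the top of the plate, so the centroid depth is h_c = 6.3 + 1.15 = 7.45 m.
A = π(1.15)² = 4.15476 m².
Resultant F = γ·h_c·A = 8.37774 × 7.45 × 4.15476 = 259.316 kN.
I_c = πr⁴/4 = π × 1.15⁴/4 = 1.37367 m⁴.
Centre of pressure: y_p = y_c + I_c/(y_c·A) = 7.45 + 1.37367/(7.45 × 4.15476) = 7.45 + 0.0443793 = 7.49438 m along the plane.
The resultant acts 1.15 + 0.0443793 = 1.19438 m (along the plate) below the hinge at the top edge, so the moment about the hinge is M = F × 1.19438 = 259.316 × 1.19438 = 309.722 kN·m.
A normal force at the bottom, 2.3 m from the hinge, must supply this moment: P = 309.722/2.3 = 134.662 kN.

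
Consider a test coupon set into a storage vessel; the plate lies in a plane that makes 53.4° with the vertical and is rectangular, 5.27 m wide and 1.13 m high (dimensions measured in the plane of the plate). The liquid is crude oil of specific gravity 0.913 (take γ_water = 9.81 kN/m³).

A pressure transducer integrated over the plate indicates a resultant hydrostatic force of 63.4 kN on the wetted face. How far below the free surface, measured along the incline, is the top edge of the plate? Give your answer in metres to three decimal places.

γ = 0.913 × 9.81 = 8.95653 kN/m³.
A = 5.27 × 1.13 = 5.9551 m².
From F = γ·h_c·A, the centroid depth is h_c = 63.4/(8.95653 × 5.9551) = 1.18867 m.
The plate makes 53.4° with the vertical, i.e. θ = 90° − 53.4° = 36.6° to the horizontal. Measuring y along the incline from the free-surface line, vertical depth h = y·sinθ with sinθ = 0.596225.
Along the incline, y_c = h_c/sinθ = 1.18867/0.596225 = 1.99366 m.
The centroid lies 1.13/2 = 0.565 m below the top edge, so the top edge sits at y_top = 1.99366 − 0.565 = 1.42866 m along the incline.

y_top ≈ 1.429 m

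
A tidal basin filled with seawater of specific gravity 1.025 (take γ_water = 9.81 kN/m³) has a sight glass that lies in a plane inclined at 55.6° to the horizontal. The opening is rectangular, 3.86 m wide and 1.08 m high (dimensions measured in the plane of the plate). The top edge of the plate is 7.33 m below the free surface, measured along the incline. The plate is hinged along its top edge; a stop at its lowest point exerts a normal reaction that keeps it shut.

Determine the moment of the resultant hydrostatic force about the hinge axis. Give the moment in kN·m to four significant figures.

γ = 1.025 × 9.81 = 10.05525 kN/m³.
Let θ = 55.6° be the plate's angle to the horizontal; measure y along the incline from where the plane meets the free surface. Vertical depth h = y·sinθ with sinθ = 0.825113.
The centroid lies 1.08/2 = 0.54 m below the top edge, so y_c = 7.33 + 0.54 = 7.87 m and h_c = 7.87 × 0.825113 = 6.49364 m.
A = 3.86 × 1.08 = 4.1688 m².
Resultant F = γ·h_c·A = 10.05525 × 6.49364 × 4.1688 = 272.203 kN.
I_c = b·h³/12 = 3.86 × 1.08³/12 = 0.405207 m⁴.
Centre of pressure: y_p = y_c + I_c/(y_c·A) = 7.87 + 0.405207/(7.87 × 4.1688) = 7.87 + 0.0123507 = 7.88235 m along the plane.
The resultant acts 0.54 + 0.0123507 = 0.552351 m (along the plate) below the hinge at the top edge, so the moment about the hinge is M = F × 0.552351 = 272.203 × 0.552351 = 150.352 kN·m.

M ≈ 150.4 kN·m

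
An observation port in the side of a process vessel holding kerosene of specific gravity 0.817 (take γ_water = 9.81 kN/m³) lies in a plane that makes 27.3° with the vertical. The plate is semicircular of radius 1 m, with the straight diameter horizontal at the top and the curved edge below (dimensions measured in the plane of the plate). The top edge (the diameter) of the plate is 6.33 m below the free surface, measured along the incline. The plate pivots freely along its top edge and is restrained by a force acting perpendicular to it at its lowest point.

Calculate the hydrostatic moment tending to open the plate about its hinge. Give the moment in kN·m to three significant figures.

γ = 0.817 × 9.81 = 8.01477 kN/m³.
The plate makes 27.3° with the vertical, i.e. θ = 90° − 27.3° = 62.7° to the horizontal. Measuring y along the incline from the free-surface line, vertical depth h = y·sinθ with sinθ = 0.888617.
The centroid of a semicircle lies 4r/(3π) = 0.424413 m from the diameter, here below the top edge, so y_c = 6.33 + 0.424413 = 6.75441 m and h_c = 6.75441 × 0.888617 = 6.00208 m.
A = πr²/2 = π × 1²/2 = 1.5708 m².
Resultant F = γ·h_c·A = 8.01477 × 6.00208 × 1.5708 = 75.5638 kN.
I_c = (π/8 − 8/(9π))·r⁴ = 0.109757 × 1⁴ = 0.109757 m⁴.
Centre of pressure: y_p = y_c + I_c/(y_c·A) = 6.75441 + 0.109757/(6.75441 × 1.5708) = 6.75441 + 0.0103448 = 6.76475 m along the plane.
The resultant acts 0.424413 + 0.0103448 = 0.434758 m (along the plate) below the hinge at the top edge, so the moment about the hinge is M = F × 0.434758 = 75.5638 × 0.434758 = 32.852 kN·m.

M ≈ 32.9 kN·m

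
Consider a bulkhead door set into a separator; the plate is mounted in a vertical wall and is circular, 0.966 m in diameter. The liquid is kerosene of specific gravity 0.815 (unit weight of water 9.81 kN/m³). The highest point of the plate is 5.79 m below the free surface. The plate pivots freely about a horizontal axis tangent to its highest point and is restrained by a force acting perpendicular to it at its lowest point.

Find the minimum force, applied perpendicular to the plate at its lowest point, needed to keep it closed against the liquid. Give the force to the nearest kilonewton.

P ≈ 19 kN

γ = 0.815 × 9.81 = 7.99515 kN/m³.
The centroid is at the centre, 0.483 m below the top of the plate, so the centroid depth is h_c = 5.79 + 0.483 = 6.273 m.
A = π(0.483)² = 0.732899 m².
Resultant F = γ·h_c·A = 7.99515 × 6.273 × 0.732899 = 36.7575 kN.
I_c = πr⁴/4 = π × 0.483⁴/4 = 0.0427443 m⁴.
Centre of pressure: y_p = y_c + I_c/(y_c·A) = 6.273 + 0.0427443/(6.273 × 0.732899) = 6.273 + 0.00929734 = 6.2823 m along the plane.
The resultant acts 0.483 + 0.00929734 = 0.492297 m (along the plate) below the hinge at the top edge, so the moment about the hinge is M = F × 0.492297 = 36.7575 × 0.492297 = 18.0956 kN·m.
A normal force at the bottom, 0.966 m from the hinge, must supply this moment: P = 18.0956/0.966 = 18.7325 kN.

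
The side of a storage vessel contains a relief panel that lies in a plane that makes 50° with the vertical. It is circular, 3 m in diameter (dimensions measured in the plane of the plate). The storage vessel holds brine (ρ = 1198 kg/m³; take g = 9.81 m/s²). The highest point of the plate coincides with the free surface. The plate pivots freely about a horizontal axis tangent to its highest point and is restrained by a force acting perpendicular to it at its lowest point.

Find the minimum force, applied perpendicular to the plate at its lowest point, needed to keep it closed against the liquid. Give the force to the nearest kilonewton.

P ≈ 50 kN

γ = ρg = 1198 × 9.81 / 1000 = 11.75238 kN/m³.
The plate makes 50° with the vertical, i.e. θ = 90° − 50° = 40° to the horizontal. Measuring y along the incline from the free-surface line, vertical depth h = y·sinθ with sinθ = 0.642788.
The centroid is at the centre, 1.5 m below the top of the plate, so y_c = 1.5 m and h_c = 1.5 × 0.642788 = 0.964182 m.
A = π(1.5)² = 7.06858 m².
Resultant F = γ·h_c·A = 11.75238 × 0.964182 × 7.06858 = 80.0971 kN.
I_c = πr⁴/4 = π × 1.5⁴/4 = 3.97608 m⁴.
Centre of pressure: y_p = y_c + I_c/(y_c·A) = 1.5 + 3.97608/(1.5 × 7.06858) = 1.5 + 0.375 = 1.875 m along the plane.
The resultant acts 1.5 + 0.375 = 1.875 m (along the plate) below the hinge at the top edge, so the moment about the hinge is M = F × 1.875 = 80.0971 × 1.875 = 150.182 kN·m.
A normal force at the bottom, 3 m from the hinge, must supply this moment: P = 150.182/3 = 50.0607 kN.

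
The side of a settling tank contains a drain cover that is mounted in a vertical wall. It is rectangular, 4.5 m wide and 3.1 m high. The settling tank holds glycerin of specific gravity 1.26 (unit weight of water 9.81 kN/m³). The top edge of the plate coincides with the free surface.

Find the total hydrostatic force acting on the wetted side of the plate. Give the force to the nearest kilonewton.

γ = 1.26 × 9.81 = 12.3606 kN/m³.
The centroid lies 3.1/2 = 1.55 m below the top edge, so the centroid depth is h_c = 1.55 m.
A = 4.5 × 3.1 = 13.95 m².
Resultant F = γ·h_c·A = 12.3606 × 1.55 × 13.95 = 267.267 kN.

F ≈ 267 kN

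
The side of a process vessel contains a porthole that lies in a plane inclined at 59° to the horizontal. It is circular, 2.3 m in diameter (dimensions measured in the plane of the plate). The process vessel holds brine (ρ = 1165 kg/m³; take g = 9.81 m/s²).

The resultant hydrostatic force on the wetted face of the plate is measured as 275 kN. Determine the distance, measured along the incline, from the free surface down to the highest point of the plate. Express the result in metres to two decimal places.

y_top ≈ 5.61 m

γ = ρg = 1165 × 9.81 / 1000 = 11.42865 kN/m³.
A = π(1.15)² = 4.15476 m².
From F = γ·h_c·A, the centroid depth is h_c = 275/(11.42865 × 4.15476) = 5.79151 m.
Let θ = 59° be the plate's angle to the horizontal; measure y along the incline from where the plane meets the free surface. Vertical depth h = y·sinθ with sinθ = 0.857167.
Along the incline, y_c = h_c/sinθ = 5.79151/0.857167 = 6.75657 m.
The centroid is at the centre, 1.15 m below the top of the plate, so the highest point sits at y_top = 6.75657 − 1.15 = 5.60657 m along the incline.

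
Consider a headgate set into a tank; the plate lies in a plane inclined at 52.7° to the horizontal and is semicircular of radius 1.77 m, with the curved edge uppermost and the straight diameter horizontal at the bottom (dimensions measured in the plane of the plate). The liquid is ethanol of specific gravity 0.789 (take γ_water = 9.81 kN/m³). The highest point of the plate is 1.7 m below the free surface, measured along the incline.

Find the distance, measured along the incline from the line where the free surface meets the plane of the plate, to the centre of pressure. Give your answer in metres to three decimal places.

y_p = 2.799 m

γ = 0.789 × 9.81 = 7.74009 kN/m³.
Let θ = 52.7° be the plate's angle to the horizontal; measure y along the incline from where the plane meets the free surface. Vertical depth h = y·sinθ with sinθ = 0.795473.
The centroid lies 4r/(3π) = 0.751211 m above the diameter, so r − 4r/(3π) = 1.77 − 0.751211 = 1.01879 m below the topmost point, so y_c = 1.7 + 1.01879 = 2.71879 m and h_c = 2.71879 × 0.795473 = 2.16272 m.
A = πr²/2 = π × 1.77²/2 = 4.92115 m².
Resultant F = γ·h_c·A = 7.74009 × 2.16272 × 4.92115 = 82.3783 kN.
I_c = (π/8 − 8/(9π))·r⁴ = 0.109757 × 1.77⁴ = 1.07727 m⁴.
Centre of pressure: y_p = y_c + I_c/(y_c·A) = 2.71879 + 1.07727/(2.71879 × 4.92115) = 2.71879 + 0.080516 = 2.79931 m along the plane.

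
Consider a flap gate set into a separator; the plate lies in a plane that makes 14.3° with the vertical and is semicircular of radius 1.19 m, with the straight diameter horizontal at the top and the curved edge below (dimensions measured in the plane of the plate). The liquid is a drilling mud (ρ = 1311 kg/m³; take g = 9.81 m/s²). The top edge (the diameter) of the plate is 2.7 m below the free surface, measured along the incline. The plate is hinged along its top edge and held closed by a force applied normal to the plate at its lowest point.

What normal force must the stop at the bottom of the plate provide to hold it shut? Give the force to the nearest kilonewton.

P ≈ 40 kN

γ = ρg = 1311 × 9.81 / 1000 = 12.86091 kN/m³.
The plate makes 14.3° with the vertical, i.e. θ = 90° − 14.3° = 75.7° to the horizontal. Measuring y along the incline from the free-surface line, vertical depth h = y·sinθ with sinθ = 0.969016.
The centroid of a semicircle lies 4r/(3π) = 0.505052 m from the diameter, here below the top edge, so y_c = 2.7 + 0.505052 = 3.20505 m and h_c = 3.20505 × 0.969016 = 3.10574 m.
A = πr²/2 = π × 1.19²/2 = 2.2244 m².
Resultant F = γ·h_c·A = 12.86091 × 3.10574 × 2.2244 = 88.8484 kN.
I_c = (π/8 − 8/(9π))·r⁴ = 0.109757 × 1.19⁴ = 0.2201 m⁴.
Centre of pressure: y_p = y_c + I_c/(y_c·A) = 3.20505 + 0.2201/(3.20505 × 2.2244) = 3.20505 + 0.0308725 = 3.23592 m along the plane.
The resultant acts 0.505052 + 0.0308725 = 0.535924 m (along the plate) below the hinge at the top edge, so the moment about the hinge is M = F × 0.535924 = 88.8484 × 0.535924 = 47.616 kN·m.
A normal force at the bottom, 1.19 m from the hinge, must supply this moment: P = 47.616/1.19 = 40.0134 kN.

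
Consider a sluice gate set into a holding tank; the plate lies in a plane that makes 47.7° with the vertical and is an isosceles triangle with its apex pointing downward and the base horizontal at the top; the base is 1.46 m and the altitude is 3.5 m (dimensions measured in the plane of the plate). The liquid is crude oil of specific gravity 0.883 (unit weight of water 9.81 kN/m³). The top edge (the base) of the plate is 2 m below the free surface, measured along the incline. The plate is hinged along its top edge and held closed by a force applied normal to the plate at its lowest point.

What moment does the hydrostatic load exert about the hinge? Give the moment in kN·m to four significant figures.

γ = 0.883 × 9.81 = 8.66223 kN/m³.
The plate makes 47.7° with the vertical, i.e. θ = 90° − 47.7° = 42.3° to the horizontal. Measuring y along the incline from the free-surface line, vertical depth h = y·sinθ with sinθ = 0.673013.
With the apex down, the centroid sits h/3 = 3.5/3 = 1.16667 m below the base (the top edge), so y_c = 2 + 1.16667 = 3.16667 m and h_c = 3.16667 × 0.673013 = 2.13121 m.
A = ½ × 1.46 × 3.5 = 2.555 m².
Resultant F = γ·h_c·A = 8.66223 × 2.13121 × 2.555 = 47.1679 kN.
I_c = b·h³/36 = 1.46 × 3.5³/36 = 1.73882 m⁴.
Centre of pressure: y_p = y_c + I_c/(y_c·A) = 3.16667 + 1.73882/(3.16667 × 2.555) = 3.16667 + 0.214912 = 3.38158 m along the plane.
The resultant acts 1.16667 + 0.214912 = 1.38158 m (along the plate) below the hinge at the top edge, so the moment about the hinge is M = F × 1.38158 = 47.1679 × 1.38158 = 65.1662 kN·m.

M ≈ 65.17 kN·m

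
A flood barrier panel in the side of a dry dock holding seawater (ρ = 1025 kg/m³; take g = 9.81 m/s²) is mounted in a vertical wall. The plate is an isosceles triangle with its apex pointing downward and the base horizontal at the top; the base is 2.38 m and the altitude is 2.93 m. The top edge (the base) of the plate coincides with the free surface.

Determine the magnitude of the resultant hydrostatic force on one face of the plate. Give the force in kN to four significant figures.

γ = ρg = 1025 × 9.81 / 1000 = 10.05525 kN/m³.
With the apex down, the centroid sits h/3 = 2.93/3 = 0.976667 m below the base (the top edge), so the centroid depth is h_c = 0.976667 m.
A = ½ × 2.38 × 2.93 = 3.4867 m².
Resultant F = γ·h_c·A = 10.05525 × 0.976667 × 3.4867 = 34.2416 kN.

F ≈ 34.24 kN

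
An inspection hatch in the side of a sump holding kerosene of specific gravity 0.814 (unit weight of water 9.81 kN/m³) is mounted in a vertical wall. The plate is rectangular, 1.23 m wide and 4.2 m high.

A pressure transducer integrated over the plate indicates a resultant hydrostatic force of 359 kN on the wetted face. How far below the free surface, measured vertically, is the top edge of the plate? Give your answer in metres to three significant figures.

d_top ≈ 6.60 m

γ = 0.814 × 9.81 = 7.98534 kN/m³.
A = 1.23 × 4.2 = 5.166 m².
From F = γ·h_c·A, the centroid depth is h_c = 359/(7.98534 × 5.166) = 8.70255 m.
The centroid lies 4.2/2 = 2.1 m below the top edge, so the top edge sits at h_top = 8.70255 − 2.1 = 6.60255 m below the surface.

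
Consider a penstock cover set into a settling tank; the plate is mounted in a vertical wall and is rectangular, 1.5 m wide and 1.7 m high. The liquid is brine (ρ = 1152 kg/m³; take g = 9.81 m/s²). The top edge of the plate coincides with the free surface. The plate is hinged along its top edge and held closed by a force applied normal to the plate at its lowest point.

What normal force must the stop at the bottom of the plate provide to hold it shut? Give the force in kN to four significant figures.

γ = ρg = 1152 × 9.81 / 1000 = 11.30112 kN/m³.
The centroid lies 1.7/2 = 0.85 m below the top edge, so the centroid depth is h_c = 0.85 m.
A = 1.5 × 1.7 = 2.55 m².
Resultant F = γ·h_c·A = 11.30112 × 0.85 × 2.55 = 24.4952 kN.
I_c = b·h³/12 = 1.5 × 1.7³/12 = 0.614125 m⁴.
Centre of pressure: y_p = y_c + I_c/(y_c·A) = 0.85 + 0.614125/(0.85 × 2.55) = 0.85 + 0.283333 = 1.13333 m along the plane.
The resultant acts 0.85 + 0.283333 = 1.13333 m (along the plate) below the hinge at the top edge, so the moment about the hinge is M = F × 1.13333 = 24.4952 × 1.13333 = 27.7611 kN·m.
A normal force at the bottom, 1.7 m from the hinge, must supply this moment: P = 27.7611/1.7 = 16.3301 kN.

P ≈ 16.33 kN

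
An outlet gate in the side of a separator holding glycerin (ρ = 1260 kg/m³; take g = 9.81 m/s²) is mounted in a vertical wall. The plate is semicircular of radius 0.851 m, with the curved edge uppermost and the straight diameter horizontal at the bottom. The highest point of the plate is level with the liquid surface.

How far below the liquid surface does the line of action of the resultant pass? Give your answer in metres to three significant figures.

γ = ρg = 1260 × 9.81 / 1000 = 12.3606 kN/m³.
The centroid lies 4r/(3π) = 0.361176 m above the diameter, so r − 4r/(3π) = 0.851 − 0.361176 = 0.489824 m below the topmost point, so the centroid depth is h_c = 0.489824 m.
A = πr²/2 = π × 0.851²/2 = 1.13757 m².
Resultant F = γ·h_c·A = 12.3606 × 0.489824 × 1.13757 = 6.88744 kN.
I_c = (π/8 − 8/(9π))·r⁴ = 0.109757 × 0.851⁴ = 0.0575639 m⁴.
Centre of pressure: y_p = y_c + I_c/(y_c·A) = 0.489824 + 0.0575639/(0.489824 × 1.13757) = 0.489824 + 0.103308 = 0.593132 m along the plane.

h_p = 0.593 m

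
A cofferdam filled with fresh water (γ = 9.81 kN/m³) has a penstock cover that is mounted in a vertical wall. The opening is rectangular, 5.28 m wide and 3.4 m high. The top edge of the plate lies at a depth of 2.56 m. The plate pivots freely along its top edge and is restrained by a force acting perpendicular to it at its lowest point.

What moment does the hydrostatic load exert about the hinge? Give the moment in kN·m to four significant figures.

γ = 9.81 kN/m³.
The centroid lies 3.4/2 = 1.7 m below the top edge, so the centroid depth is h_c = 2.56 + 1.7 = 4.26 m.
A = 5.28 × 3.4 = 17.952 m².
Resultant F = γ·h_c·A = 9.81 × 4.26 × 17.952 = 750.225 kN.
I_c = b·h³/12 = 5.28 × 3.4³/12 = 17.2938 m⁴.
Centre of pressure: y_p = y_c + I_c/(y_c·A) = 4.26 + 17.2938/(4.26 × 17.952) = 4.26 + 0.226135 = 4.48613 m along the plane.
The resultant acts 1.7 + 0.226135 = 1.92613 m (along the plate) below the hinge at the top edge, so the moment about the hinge is M = F × 1.92613 = 750.225 × 1.92613 = 1445.03 kN·m.

M ≈ 1445 kN·m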